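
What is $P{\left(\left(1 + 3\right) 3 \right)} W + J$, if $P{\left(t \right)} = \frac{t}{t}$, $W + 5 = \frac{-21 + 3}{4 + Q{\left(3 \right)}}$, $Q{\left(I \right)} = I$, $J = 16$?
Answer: $\frac{59}{7} \approx 8.4286$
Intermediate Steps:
$W = - \frac{53}{7}$ ($W = -5 + \frac{-21 + 3}{4 + 3} = -5 - \frac{18}{7} = - \frac{53}{7} \approx -7.5714$)
$P{\left(t \right)} = 1$
$P{\left(\left(1 + 3\right) 3 \right)} W + J = 1 \left(- \frac{53}{7}\right) + 16 = - \frac{53}{7} + 16 = \frac{59}{7}$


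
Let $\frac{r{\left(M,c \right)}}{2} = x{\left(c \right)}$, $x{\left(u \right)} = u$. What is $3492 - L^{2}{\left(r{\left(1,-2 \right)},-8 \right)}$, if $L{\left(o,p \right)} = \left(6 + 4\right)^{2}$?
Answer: $-6508$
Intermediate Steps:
$r{\left(M,c \right)} = 2 c$
$L{\left(o,p \right)} = 100$ ($L{\left(o,p \right)} = 10^{2} = 100$)
$3492 - L^{2}{\left(r{\left(1,-2 \right)},-8 \right)} = 3492 - 100^{2} = 3492 - 10000 = -6508$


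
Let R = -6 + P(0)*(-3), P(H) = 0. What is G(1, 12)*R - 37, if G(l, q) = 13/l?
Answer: -115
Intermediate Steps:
R = -6 (R = -6 + 0*(-3) = -6 + 0 = -6)
G(1, 12)*R - 37 = (13/1)*(-6) - 37 = (13*1)*(-6) - 37 = 13*(-6) - 37 = -78 - 37 = -115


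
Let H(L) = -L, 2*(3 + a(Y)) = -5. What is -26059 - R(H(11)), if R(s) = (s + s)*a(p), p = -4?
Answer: -26180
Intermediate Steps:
a(Y) = -11/2 (a(Y) = -3 + (½)*(-5) = -3 - 5/2 = -11/2)
R(s) = -11*s (R(s) = (s + s)*(-11/2) = (2*s)*(-11/2) = -11*s)
-26059 - R(H(11)) = -26059 - (-11)*(-1*11) = -26059 - (-11)*(-11) = -26059 - 1*121 = -26059 - 121 = -26180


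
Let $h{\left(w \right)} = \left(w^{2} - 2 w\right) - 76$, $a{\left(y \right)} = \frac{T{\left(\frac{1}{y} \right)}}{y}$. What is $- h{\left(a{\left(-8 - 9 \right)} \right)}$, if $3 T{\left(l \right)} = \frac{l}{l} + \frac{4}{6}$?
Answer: $\frac{1777529}{23409} \approx 75.934$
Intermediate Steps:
$T{\left(l \right)} = \frac{5}{9}$ ($T{\left(l \right)} = \frac{\frac{l}{l} + \frac{4}{6}}{3} = \frac{1 + 4 \cdot \frac{1}{6}}{3} = \frac{1 + \frac{2}{3}}{3} = \frac{1}{3} \cdot \frac{5}{3} = \frac{5}{9}$)
$a{\left(y \right)} = \frac{5}{9 y}$
$h{\left(w \right)} = -76 + w^{2} - 2 w$
$- h{\left(a{\left(-8 - 9 \right)} \right)} = - (-76 + \left(\frac{5}{9 \left(-8 - 9\right)}\right)^{2} - 2 \frac{5}{9 \left(-8 - 9\right)}) = - (-76 + \left(\frac{5}{9 \left(-17\right)}\right)^{2} - 2 \frac{5}{9 \left(-17\right)}) = - (-76 + \left(\frac{5}{9} \left(- \frac{1}{17}\right)\right)^{2} - 2 \cdot \frac{5}{9} \left(- \frac{1}{17}\right)) = - (-76 + \left(- \frac{5}{153}\right)^{2} - - \frac{10}{153}) = - (-76 + \frac{25}{23409} + \frac{10}{153}) = \left(-1\right) \left(- \frac{1777529}{23409}\right) = \frac{1777529}{23409}$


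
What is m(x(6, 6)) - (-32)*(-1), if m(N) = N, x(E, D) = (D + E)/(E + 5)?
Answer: -340/11 ≈ -30.909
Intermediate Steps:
x(E, D) = (D + E)/(5 + E)
m(x(6, 6)) - (-32)*(-1) = (6 + 6)/(5 + 6) - (-32)*(-1) = 12/11 - 1*32 = (1/11)*12 - 32 = 12/11 - 32 = -340/11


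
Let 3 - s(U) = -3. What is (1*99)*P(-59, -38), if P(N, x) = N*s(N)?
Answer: -35046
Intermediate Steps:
s(U) = 6 (s(U) = 3 - 1*(-3) = 3 + 3 = 6)
P(N, x) = 6*N (P(N, x) = N*6 = 6*N)
(1*99)*P(-59, -38) = (1*99)*(6*(-59)) = 99*(-354) = -35046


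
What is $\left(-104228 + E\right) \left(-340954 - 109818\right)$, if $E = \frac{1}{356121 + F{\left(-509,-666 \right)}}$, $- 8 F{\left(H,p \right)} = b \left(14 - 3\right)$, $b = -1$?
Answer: $\frac{1124821535576752}{23941} \approx 4.6983 \cdot 10^{10}$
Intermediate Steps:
$F{\left(H,p \right)} = \frac{11}{8}$ ($F{\left(H,p \right)} = - \frac{\left(-1\right) \left(14 - 3\right)}{8} = - \frac{\left(-1\right) 11}{8} = \left(- \frac{1}{8}\right) \left(-11\right) = \frac{11}{8}$)
$E = \frac{8}{2848979}$ ($E = \frac{1}{356121 + \frac{11}{8}} = \frac{1}{\frac{2848979}{8}} = \frac{8}{2848979} \approx 2.808 \cdot 10^{-6}$)
$\left(-104228 + E\right) \left(-340954 - 109818\right) = \left(-104228 + \frac{8}{2848979}\right) \left(-340954 - 109818\right) = \left(- \frac{296943383204}{2848979}\right) \left(-450772\right) = \frac{1124821535576752}{23941}$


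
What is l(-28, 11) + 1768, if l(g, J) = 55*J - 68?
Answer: 2305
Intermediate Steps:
l(g, J) = -68 + 55*J
l(-28, 11) + 1768 = (-68 + 55*11) + 1768 = (-68 + 605) + 1768 = 537 + 1768 = 2305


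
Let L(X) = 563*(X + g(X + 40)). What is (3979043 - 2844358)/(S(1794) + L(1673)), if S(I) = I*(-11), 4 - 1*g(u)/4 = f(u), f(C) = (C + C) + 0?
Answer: -1134685/6784179 ≈ -0.16725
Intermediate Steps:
f(C) = 2*C (f(C) = 2*C + 0 = 2*C)
g(u) = 16 - 8*u
S(I) = -11*I
L(X) = -171152 - 3941*X (L(X) = 563*(X + (16 - 8*(X + 40))) = 563*(X + (16 - 8*(40 + X))) = 563*(X + (16 + (-320 - 8*X))) = 563*(X + (-304 - 8*X)) = 563*(-304 - 7*X) = -171152 - 3941*X)
(3979043 - 2844358)/(S(1794) + L(1673)) = (3979043 - 2844358)/(-11*1794 + (-171152 - 3941*1673)) = 1134685/(-19734 + (-171152 - 6593293)) = 1134685/(-19734 - 6764445) = 1134685/(-6784179) = 1134685*(-1/6784179) = -1134685/6784179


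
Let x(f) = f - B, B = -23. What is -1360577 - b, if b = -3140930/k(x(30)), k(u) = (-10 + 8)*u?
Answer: -73681046/53 ≈ -1.3902e+6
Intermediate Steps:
x(f) = 23 + f (x(f) = f - 1*(-23) = f + 23 = 23 + f)
k(u) = -2*u
b = 1570465/53 (b = -3140930*(-1/(2*(23 + 30))) = -3140930/((-2*53)) = -3140930/(-106) = -3140930*(-1/106) = 1570465/53 ≈ 29631.)
-1360577 - b = -1360577 - 1*1570465/53 = -1360577 - 1570465/53 = -73681046/53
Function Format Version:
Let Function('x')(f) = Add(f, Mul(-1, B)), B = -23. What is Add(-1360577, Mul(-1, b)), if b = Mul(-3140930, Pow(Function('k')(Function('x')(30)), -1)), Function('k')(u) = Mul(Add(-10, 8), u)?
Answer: Rational(-73681046, 53) ≈ -1.3902e+6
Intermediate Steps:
Function('x')(f) = Add(23, f) (Function('x')(f) = Add(f, Mul(-1, -23)) = Add(f, 23) = Add(23, f))
Function('k')(u) = Mul(-2, u)
b = Rational(1570465, 53) (b = Mul(-3140930, Pow(Mul(-2, Add(23, 30)), -1)) = Mul(-3140930, Pow(Mul(-2, 53), -1)) = Mul(-3140930, Pow(-106, -1)) = Mul(-3140930, Rational(-1, 106)) = Rational(1570465, 53) ≈ 29631.)
Add(-1360577, Mul(-1, b)) = Add(-1360577, Mul(-1, Rational(1570465, 53))) = Add(-1360577, Rational(-1570465, 53)) = Rational(-73681046, 53)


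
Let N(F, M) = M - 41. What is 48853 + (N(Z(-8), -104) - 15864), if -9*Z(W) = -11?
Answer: 32844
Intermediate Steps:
Z(W) = 11/9 (Z(W) = -⅑*(-11) = 11/9)
N(F, M) = -41 + M
48853 + (N(Z(-8), -104) - 15864) = 48853 + ((-41 - 104) - 15864) = 48853 + (-145 - 15864) = 48853 - 16009 = 32844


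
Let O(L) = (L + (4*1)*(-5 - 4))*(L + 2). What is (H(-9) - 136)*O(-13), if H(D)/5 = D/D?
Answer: -70609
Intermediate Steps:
H(D) = 5 (H(D) = 5*(D/D) = 5*1 = 5)
O(L) = (-36 + L)*(2 + L) (O(L) = (L + 4*(-9))*(2 + L) = (L - 36)*(2 + L) = (-36 + L)*(2 + L))
(H(-9) - 136)*O(-13) = (5 - 136)*(-72 + (-13)² - 34*(-13)) = -131*(-72 + 169 + 442) = -131*539 = -70609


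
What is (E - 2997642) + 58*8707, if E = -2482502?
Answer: -4975138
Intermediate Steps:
(E - 2997642) + 58*8707 = (-2482502 - 2997642) + 58*8707 = -5480144 + 505006 = -4975138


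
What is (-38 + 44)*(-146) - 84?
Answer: -960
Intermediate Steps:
(-38 + 44)*(-146) - 84 = 6*(-146) - 84 = -876 - 84 = -960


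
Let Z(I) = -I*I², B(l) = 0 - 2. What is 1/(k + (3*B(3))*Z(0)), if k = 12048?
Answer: 1/12048 ≈ 8.3001e-5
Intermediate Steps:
B(l) = -2
Z(I) = -I³
1/(k + (3*B(3))*Z(0)) = 1/(12048 + (3*(-2))*(-1*0³)) = 1/(12048 - (-6)*0) = 1/(12048 - 6*0) = 1/(12048 + 0) = 1/12048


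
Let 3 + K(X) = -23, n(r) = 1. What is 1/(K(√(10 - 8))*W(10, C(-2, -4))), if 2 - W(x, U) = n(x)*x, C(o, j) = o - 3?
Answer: 1/208 ≈ 0.0048077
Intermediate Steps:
K(X) = -26 (K(X) = -3 - 23 = -26)
C(o, j) = -3 + o
W(x, U) = 2 - x
1/(K(√(10 - 8))*W(10, C(-2, -4))) = 1/((-26)*(2 - 1*10)) = -1/(26*(2 - 10)) = -1/26/(-8) = -1/26*(-⅛) = 1/208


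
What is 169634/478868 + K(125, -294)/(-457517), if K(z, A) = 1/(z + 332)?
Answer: 17733985021339/50062122297746 ≈ 0.35424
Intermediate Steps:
K(z, A) = 1/(332 + z)
169634/478868 + K(125, -294)/(-457517) = 169634/478868 + 1/((332 + 125)*(-457517)) = 169634*(1/478868) - 1/457517/457 = 84817/239434 + (1/457)*(-1/457517) = 84817/239434 - 1/209085269 = 17733985021339/50062122297746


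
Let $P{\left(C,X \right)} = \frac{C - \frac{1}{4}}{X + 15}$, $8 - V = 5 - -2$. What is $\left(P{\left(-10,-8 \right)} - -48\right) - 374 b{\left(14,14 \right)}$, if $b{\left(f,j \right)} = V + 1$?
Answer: $- \frac{19641}{28} \approx -701.46$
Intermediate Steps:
$V = 1$ ($V = 8 - \left(5 - -2\right) = 8 - \left(5 + 2\right) = 8 - 7 = 1$)
$P{\left(C,X \right)} = \frac{- \frac{1}{4} + C}{15 + X}$ ($P{\left(C,X \right)} = \frac{C - \frac{1}{4}}{15 + X} = \frac{- \frac{1}{4} + C}{15 + X}$)
$b{\left(f,j \right)} = 2$ ($b{\left(f,j \right)} = 1 + 1 = 2$)
$\left(P{\left(-10,-8 \right)} - -48\right) - 374 b{\left(14,14 \right)} = \left(\frac{- \frac{1}{4} - 10}{15 - 8} - -48\right) - 748 = \left(\frac{1}{7} \left(- \frac{41}{4}\right) + 48\right) - 748 = \left(- \frac{41}{28} + 48\right) - 748 = \frac{1303}{28} - 748 = - \frac{19641}{28}$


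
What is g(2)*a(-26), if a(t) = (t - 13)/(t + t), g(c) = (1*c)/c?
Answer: ¾ ≈ 0.75000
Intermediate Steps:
g(c) = 1 (g(c) = c/c = 1)
a(t) = (-13 + t)/(2*t) (a(t) = (-13 + t)/((2*t)) = (-13 + t)*(1/(2*t)) = (-13 + t)/(2*t))
g(2)*a(-26) = 1*((½)*(-13 - 26)/(-26)) = 1*((½)*(-1/26)*(-39)) = 1*(¾) = ¾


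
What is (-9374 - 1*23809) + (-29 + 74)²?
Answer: -31158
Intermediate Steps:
(-9374 - 1*23809) + (-29 + 74)² = (-9374 - 23809) + 45² = -33183 + 2025 = -31158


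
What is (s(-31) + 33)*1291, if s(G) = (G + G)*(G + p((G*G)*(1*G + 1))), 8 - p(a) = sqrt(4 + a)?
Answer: 1883569 + 80042*I*sqrt(28826) ≈ 1.8836e+6 + 1.359e+7*I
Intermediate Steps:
p(a) = 8 - sqrt(4 + a)
s(G) = 2*G*(8 + G - sqrt(4 + G**2*(1 + G))) (s(G) = (G + G)*(G + (8 - sqrt(4 + (G*G)*(1*G + 1)))) = (2*G)*(G + (8 - sqrt(4 + G**2*(G + 1)))) = (2*G)*(G + (8 - sqrt(4 + G**2*(1 + G)))) = (2*G)*(8 + G - sqrt(4 + G**2*(1 + G))) = 2*G*(8 + G - sqrt(4 + G**2*(1 + G))))
(s(-31) + 33)*1291 = (2*(-31)*(8 - 31 - sqrt(4 + (-31)**2*(1 - 31))) + 33)*1291 = (2*(-31)*(8 - 31 - sqrt(4 + 961*(-30))) + 33)*1291 = (2*(-31)*(8 - 31 - sqrt(4 - 28830)) + 33)*1291 = (2*(-31)*(8 - 31 - sqrt(-28826)) + 33)*1291 = (2*(-31)*(8 - 31 - I*sqrt(28826)) + 33)*1291 = (2*(-31)*(-23 - I*sqrt(28826)) + 33)*1291 = ((1426 + 62*I*sqrt(28826)) + 33)*1291 = (1459 + 62*I*sqrt(28826))*1291 = 1883569 + 80042*I*sqrt(28826)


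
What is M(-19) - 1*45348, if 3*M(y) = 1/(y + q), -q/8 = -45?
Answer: -46391003/1023 ≈ -45348.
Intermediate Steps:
q = 360 (q = -8*(-45) = 360)
M(y) = 1/(3*(360 + y)) (M(y) = 1/(3*(y + 360)) = 1/(3*(360 + y)))
M(-19) - 1*45348 = 1/(3*(360 - 19)) - 1*45348 = (⅓)/341 - 45348 = (⅓)*(1/341) - 45348 = 1/1023 - 45348 = -46391003/1023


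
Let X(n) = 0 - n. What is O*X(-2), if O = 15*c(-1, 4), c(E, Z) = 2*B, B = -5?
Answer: -300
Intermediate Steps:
c(E, Z) = -10 (c(E, Z) = 2*(-5) = -10)
X(n) = -n
O = -150 (O = 15*(-10) = -150)
O*X(-2) = -(-150)*(-2) = -150*2 = -300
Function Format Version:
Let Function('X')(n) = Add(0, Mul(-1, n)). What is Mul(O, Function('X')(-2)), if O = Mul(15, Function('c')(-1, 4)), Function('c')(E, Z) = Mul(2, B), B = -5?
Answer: -300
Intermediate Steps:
Function('c')(E, Z) = -10 (Function('c')(E, Z) = Mul(2, -5) = -10)
Function('X')(n) = Mul(-1, n)
O = -150 (O = Mul(15, -10) = -150)
Mul(O, Function('X')(-2)) = Mul(-150, Mul(-1, -2)) = Mul(-150, 2) = -300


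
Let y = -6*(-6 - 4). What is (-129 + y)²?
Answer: 4761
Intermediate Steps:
y = 60 (y = -6*(-10) = 60)
(-129 + y)² = (-129 + 60)² = (-69)² = 4761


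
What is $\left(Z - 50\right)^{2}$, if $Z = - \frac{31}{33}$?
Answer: $\frac{2825761}{1089} \approx 2594.8$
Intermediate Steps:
$Z = - \frac{31}{33}$ ($Z = \left(-31\right) \frac{1}{33} = - \frac{31}{33} \approx -0.93939$)
$\left(Z - 50\right)^{2} = \left(- \frac{31}{33} - 50\right)^{2} = \left(- \frac{1681}{33}\right)^{2} = \frac{2825761}{1089}$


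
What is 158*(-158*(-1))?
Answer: 24964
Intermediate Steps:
158*(-158*(-1)) = 158*158 = 24964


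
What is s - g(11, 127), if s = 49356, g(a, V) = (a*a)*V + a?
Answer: 33978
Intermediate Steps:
g(a, V) = a + V*a² (g(a, V) = a²*V + a = V*a² + a = a + V*a²)
s - g(11, 127) = 49356 - 11*(1 + 127*11) = 49356 - 11*(1 + 1397) = 49356 - 11*1398 = 49356 - 1*15378 = 49356 - 15378 = 33978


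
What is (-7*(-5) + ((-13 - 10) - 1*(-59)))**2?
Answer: 5041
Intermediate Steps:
(-7*(-5) + ((-13 - 10) - 1*(-59)))**2 = (35 + (-23 + 59))**2 = (35 + 36)**2 = 71**2 = 5041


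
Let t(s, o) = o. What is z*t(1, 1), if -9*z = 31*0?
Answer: 0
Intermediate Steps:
z = 0 (z = -31*0/9 = -⅑*0 = 0)
z*t(1, 1) = 0*1 = 0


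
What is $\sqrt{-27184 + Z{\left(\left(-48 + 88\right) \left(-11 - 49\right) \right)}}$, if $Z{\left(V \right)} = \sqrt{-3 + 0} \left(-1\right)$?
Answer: $\sqrt{-27184 - i \sqrt{3}} \approx 0.0052 - 164.88 i$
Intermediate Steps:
$Z{\left(V \right)} = - i \sqrt{3}$ ($Z{\left(V \right)} = \sqrt{-3} \left(-1\right) = i \sqrt{3} \left(-1\right) = - i \sqrt{3}$)
$\sqrt{-27184 + Z{\left(\left(-48 + 88\right) \left(-11 - 49\right) \right)}} = \sqrt{-27184 - i \sqrt{3}}$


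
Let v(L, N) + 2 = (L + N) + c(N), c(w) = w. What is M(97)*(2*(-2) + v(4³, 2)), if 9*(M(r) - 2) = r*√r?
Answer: 124 + 6014*√97/9 ≈ 6705.2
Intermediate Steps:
v(L, N) = -2 + L + 2*N (v(L, N) = -2 + ((L + N) + N) = -2 + (L + 2*N) = -2 + L + 2*N)
M(r) = 2 + r^(3/2)/9 (M(r) = 2 + (r*√r)/9 = 2 + r^(3/2)/9)
M(97)*(2*(-2) + v(4³, 2)) = (2 + 97^(3/2)/9)*(2*(-2) + (-2 + 4³ + 2*2)) = (2 + (97*√97)/9)*(-4 + (-2 + 64 + 4)) = (2 + 97*√97/9)*(-4 + 66) = (2 + 97*√97/9)*62 = 124 + 6014*√97/9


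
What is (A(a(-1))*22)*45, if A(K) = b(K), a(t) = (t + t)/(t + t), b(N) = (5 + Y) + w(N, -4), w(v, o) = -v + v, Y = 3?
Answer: 7920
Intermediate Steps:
w(v, o) = 0
b(N) = 8 (b(N) = (5 + 3) + 0 = 8 + 0 = 8)
a(t) = 1 (a(t) = (2*t)/((2*t)) = (2*t)*(1/(2*t)) = 1)
A(K) = 8
(A(a(-1))*22)*45 = (8*22)*45 = 176*45 = 7920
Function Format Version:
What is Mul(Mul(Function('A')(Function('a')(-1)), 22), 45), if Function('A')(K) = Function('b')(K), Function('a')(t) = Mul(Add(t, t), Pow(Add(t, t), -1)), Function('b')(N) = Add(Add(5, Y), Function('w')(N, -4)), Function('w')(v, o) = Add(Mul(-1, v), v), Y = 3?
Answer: 7920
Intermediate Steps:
Function('w')(v, o) = 0
Function('b')(N) = 8 (Function('b')(N) = Add(Add(5, 3), 0) = Add(8, 0) = 8)
Function('a')(t) = 1 (Function('a')(t) = Mul(Mul(2, t), Pow(Mul(2, t), -1)) = Mul(Mul(2, t), Mul(Rational(1, 2), Pow(t, -1))) = 1)
Function('A')(K) = 8
Mul(Mul(Function('A')(Function('a')(-1)), 22), 45) = Mul(Mul(8, 22), 45) = Mul(176, 45) = 7920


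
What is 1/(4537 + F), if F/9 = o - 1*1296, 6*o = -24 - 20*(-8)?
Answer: -1/6923 ≈ -0.00014445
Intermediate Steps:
o = 68/3 (o = (-24 - 20*(-8))/6 = (-24 + 160)/6 = (⅙)*136 = 68/3 ≈ 22.667)
F = -11460 (F = 9*(68/3 - 1*1296) = 9*(68/3 - 1296) = 9*(-3820/3) = -11460)
1/(4537 + F) = 1/(4537 - 11460) = 1/(-6923) = -1/6923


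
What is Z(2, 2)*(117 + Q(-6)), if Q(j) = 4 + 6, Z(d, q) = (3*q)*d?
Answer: 1524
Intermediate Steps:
Z(d, q) = 3*d*q
Q(j) = 10
Z(2, 2)*(117 + Q(-6)) = (3*2*2)*(117 + 10) = 12*127 = 1524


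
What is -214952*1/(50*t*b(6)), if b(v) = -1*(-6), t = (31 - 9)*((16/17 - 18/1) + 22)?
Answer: -456773/69300 ≈ -6.5912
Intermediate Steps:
t = 1848/17 (t = 22*((16*(1/17) - 18*1) + 22) = 22*((16/17 - 18) + 22) = 22*(-290/17 + 22) = 22*(84/17) = 1848/17 ≈ 108.71)
b(v) = 6
-214952*1/(50*t*b(6)) = -214952/((6*50)*(1848/17)) = -214952/(300*(1848/17)) = -214952/554400/17 = -214952*17/554400 = -456773/69300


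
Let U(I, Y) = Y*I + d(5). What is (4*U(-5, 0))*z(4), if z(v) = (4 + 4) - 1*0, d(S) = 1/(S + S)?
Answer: 16/5 ≈ 3.2000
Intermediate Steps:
d(S) = 1/(2*S)
z(v) = 8 (z(v) = 8 + 0 = 8)
U(I, Y) = ⅒ + I*Y (U(I, Y) = Y*I + (½)/5 = I*Y + (½)*(⅕) = I*Y + ⅒ = ⅒ + I*Y)
(4*U(-5, 0))*z(4) = (4*(⅒ - 5*0))*8 = (4*(⅒ + 0))*8 = (4*(⅒))*8 = (⅖)*8 = 16/5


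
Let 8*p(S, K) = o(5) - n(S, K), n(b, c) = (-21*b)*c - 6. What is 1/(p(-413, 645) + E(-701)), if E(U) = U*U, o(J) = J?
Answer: -4/831433 ≈ -4.8110e-6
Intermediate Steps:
E(U) = U²
n(b, c) = -6 - 21*b*c (n(b, c) = -21*b*c - 6 = -6 - 21*b*c)
p(S, K) = 11/8 + 21*K*S/8 (p(S, K) = (5 - (-6 - 21*S*K))/8 = (5 - (-6 - 21*K*S))/8 = (5 + (6 + 21*K*S))/8 = (11 + 21*K*S)/8 = 11/8 + 21*K*S/8)
1/(p(-413, 645) + E(-701)) = 1/((11/8 + (21/8)*645*(-413)) + (-701)²) = 1/((11/8 - 5594085/8) + 491401) = 1/(-2797037/4 + 491401) = 1/(-831433/4) = -4/831433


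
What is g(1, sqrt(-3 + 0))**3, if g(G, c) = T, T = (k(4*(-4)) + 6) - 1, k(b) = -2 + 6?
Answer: 729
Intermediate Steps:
k(b) = 4
T = 9 (T = (4 + 6) - 1 = 10 - 1 = 9)
g(G, c) = 9
g(1, sqrt(-3 + 0))**3 = 9**3 = 729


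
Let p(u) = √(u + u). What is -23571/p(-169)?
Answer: 23571*I*√2/26 ≈ 1282.1*I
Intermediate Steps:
p(u) = √2*√u (p(u) = √(2*u) = √2*√u)
-23571/p(-169) = -23571*(-I*√2/26) = -(-23571)*I*√2/26 = 23571*I*√2/26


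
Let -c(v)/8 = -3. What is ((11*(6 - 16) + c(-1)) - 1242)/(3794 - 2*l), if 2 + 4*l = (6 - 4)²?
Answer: -1328/3793 ≈ -0.35012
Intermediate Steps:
c(v) = 24 (c(v) = -8*(-3) = 24)
l = ½ (l = -½ + (6 - 4)²/4 = -½ + (¼)*2² = -½ + (¼)*4 = -½ + 1 = ½ ≈ 0.50000)
((11*(6 - 16) + c(-1)) - 1242)/(3794 - 2*l) = ((11*(6 - 16) + 24) - 1242)/(3794 - 2*½) = ((11*(-10) + 24) - 1242)/(3794 - 1) = ((-110 + 24) - 1242)/3793 = (-86 - 1242)*(1/3793) = -1328*1/3793 = -1328/3793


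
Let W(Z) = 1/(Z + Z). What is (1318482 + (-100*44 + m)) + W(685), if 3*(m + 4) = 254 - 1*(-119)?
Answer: 5401371593/4110 ≈ 1.3142e+6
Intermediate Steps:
m = 361/3 (m = -4 + (254 - 1*(-119))/3 = -4 + (254 + 119)/3 = -4 + (⅓)*373 = -4 + 373/3 = 361/3 ≈ 120.33)
W(Z) = 1/(2*Z)
(1318482 + (-100*44 + m)) + W(685) = (1318482 + (-100*44 + 361/3)) + (½)/685 = (1318482 + (-4400 + 361/3)) + (½)*(1/685) = (1318482 - 12839/3) + 1/1370 = 3942607/3 + 1/1370 = 5401371593/4110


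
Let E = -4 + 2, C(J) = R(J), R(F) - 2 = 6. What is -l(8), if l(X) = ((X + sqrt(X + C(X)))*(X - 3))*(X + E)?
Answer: -360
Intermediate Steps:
R(F) = 8 (R(F) = 2 + 6 = 8)
C(J) = 8
E = -2
l(X) = (-3 + X)*(-2 + X)*(X + sqrt(8 + X)) (l(X) = ((X + sqrt(X + 8))*(X - 3))*(X - 2) = ((X + sqrt(8 + X))*(-3 + X))*(-2 + X) = ((-3 + X)*(X + sqrt(8 + X)))*(-2 + X) = (-3 + X)*(-2 + X)*(X + sqrt(8 + X)))
-l(8) = -(8**3 - 5*8**2 + 6*8 + 6*sqrt(8 + 8) + 8**2*sqrt(8 + 8) - 5*8*sqrt(8 + 8)) = -(512 - 5*64 + 48 + 6*sqrt(16) + 64*sqrt(16) - 5*8*sqrt(16)) = -(512 - 320 + 48 + 6*4 + 64*4 - 5*8*4) = -(512 - 320 + 48 + 24 + 256 - 160) = -1*360 = -360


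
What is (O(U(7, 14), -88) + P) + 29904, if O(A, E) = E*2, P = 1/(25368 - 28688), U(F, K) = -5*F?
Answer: 98696959/3320 ≈ 29728.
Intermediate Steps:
P = -1/3320 (P = 1/(-3320) = -1/3320 ≈ -0.00030120)
O(A, E) = 2*E
(O(U(7, 14), -88) + P) + 29904 = (2*(-88) - 1/3320) + 29904 = (-176 - 1/3320) + 29904 = -584321/3320 + 29904 = 98696959/3320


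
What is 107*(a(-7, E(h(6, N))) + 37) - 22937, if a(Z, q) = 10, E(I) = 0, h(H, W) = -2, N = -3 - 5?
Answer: -17908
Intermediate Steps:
N = -8
107*(a(-7, E(h(6, N))) + 37) - 22937 = 107*(10 + 37) - 22937 = 107*47 - 22937 = 5029 - 22937 = -17908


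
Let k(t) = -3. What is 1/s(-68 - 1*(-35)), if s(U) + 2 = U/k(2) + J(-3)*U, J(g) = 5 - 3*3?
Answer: 1/141 ≈ 0.0070922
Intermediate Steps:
J(g) = -4 (J(g) = 5 - 9 = -4)
s(U) = -2 - 13*U/3 (s(U) = -2 + (U/(-3) - 4*U) = -2 + (U*(-1/3) - 4*U) = -2 + (-U/3 - 4*U) = -2 - 13*U/3)
1/s(-68 - 1*(-35)) = 1/(-2 - 13*(-68 - 1*(-35))/3) = 1/(-2 - 13*(-68 + 35)/3) = 1/(-2 - 13/3*(-33)) = 1/(-2 + 143) = 1/141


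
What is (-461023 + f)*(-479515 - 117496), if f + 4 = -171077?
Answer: 377373041144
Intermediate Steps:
f = -171081 (f = -4 - 171077 = -171081)
(-461023 + f)*(-479515 - 117496) = (-461023 - 171081)*(-479515 - 117496) = -632104*(-597011) = 377373041144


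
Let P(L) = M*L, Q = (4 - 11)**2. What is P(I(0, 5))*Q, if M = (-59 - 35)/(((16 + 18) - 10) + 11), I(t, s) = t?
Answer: 0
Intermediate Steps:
M = -94/35 (M = -94/((34 - 10) + 11) = -94/(24 + 11) = -94/35 ≈ -2.6857)
Q = 49 (Q = (-7)**2 = 49)
P(L) = -94*L/35
P(I(0, 5))*Q = -94/35*0*49 = 0*49 = 0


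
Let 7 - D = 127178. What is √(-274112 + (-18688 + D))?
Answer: I*√419971 ≈ 648.05*I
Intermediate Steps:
D = -127171 (D = 7 - 1*127178 = 7 - 127178 = -127171)
√(-274112 + (-18688 + D)) = √(-274112 + (-18688 - 127171)) = √(-274112 - 145859) = √(-419971) = I*√419971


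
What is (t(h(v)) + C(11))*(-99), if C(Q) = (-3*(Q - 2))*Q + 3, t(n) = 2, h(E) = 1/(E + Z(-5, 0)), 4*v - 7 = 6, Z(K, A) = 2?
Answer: 28908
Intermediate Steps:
v = 13/4 (v = 7/4 + (1/4)*6 = 7/4 + 3/2 = 13/4 ≈ 3.2500)
h(E) = 1/(2 + E) (h(E) = 1/(E + 2) = 1/(2 + E))
C(Q) = 3 + Q*(6 - 3*Q) (C(Q) = (-3*(-2 + Q))*Q + 3 = (6 - 3*Q)*Q + 3 = Q*(6 - 3*Q) + 3 = 3 + Q*(6 - 3*Q))
(t(h(v)) + C(11))*(-99) = (2 + (3 - 3*11**2 + 6*11))*(-99) = (2 + (3 - 3*121 + 66))*(-99) = (2 + (3 - 363 + 66))*(-99) = (2 - 294)*(-99) = -292*(-99) = 28908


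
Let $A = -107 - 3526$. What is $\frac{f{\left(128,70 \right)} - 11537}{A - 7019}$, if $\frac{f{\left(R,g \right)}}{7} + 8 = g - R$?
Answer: $\frac{11999}{10652} \approx 1.1265$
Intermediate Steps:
$f{\left(R,g \right)} = -56 - 7 R + 7 g$ ($f{\left(R,g \right)} = -56 + 7 \left(g - R\right) = -56 - \left(- 7 g + 7 R\right) = -56 - 7 R + 7 g$)
$A = -3633$ ($A = -107 - 3526 = -3633$)
$\frac{f{\left(128,70 \right)} - 11537}{A - 7019} = \frac{\left(-56 - 896 + 7 \cdot 70\right) - 11537}{-3633 - 7019} = \frac{\left(-56 - 896 + 490\right) - 11537}{-10652} = \left(-462 - 11537\right) \left(- \frac{1}{10652}\right) = \left(-11999\right) \left(- \frac{1}{10652}\right) = \frac{11999}{10652}$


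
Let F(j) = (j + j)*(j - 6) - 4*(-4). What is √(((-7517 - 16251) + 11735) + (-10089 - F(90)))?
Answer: I*√37258 ≈ 193.02*I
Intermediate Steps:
F(j) = 16 + 2*j*(-6 + j) (F(j) = (2*j)*(-6 + j) + 16 = 2*j*(-6 + j) + 16 = 16 + 2*j*(-6 + j))
√(((-7517 - 16251) + 11735) + (-10089 - F(90))) = √(((-7517 - 16251) + 11735) + (-10089 - (16 - 12*90 + 2*90²))) = √((-23768 + 11735) + (-10089 - (16 - 1080 + 2*8100))) = √(-12033 + (-10089 - (16 - 1080 + 16200))) = √(-12033 + (-10089 - 1*15136)) = √(-12033 + (-10089 - 15136)) = √(-12033 - 25225) = √(-37258) = I*√37258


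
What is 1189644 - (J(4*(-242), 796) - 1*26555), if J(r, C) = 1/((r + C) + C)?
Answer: 758908175/624 ≈ 1.2162e+6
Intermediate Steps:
J(r, C) = 1/(r + 2*C) (J(r, C) = 1/((C + r) + C) = 1/(r + 2*C))
1189644 - (J(4*(-242), 796) - 1*26555) = 1189644 - (1/(4*(-242) + 2*796) - 1*26555) = 1189644 - (1/(-968 + 1592) - 26555) = 1189644 - (1/624 - 26555) = 1189644 - 1*(-16570319/624) = 1189644 + 16570319/624 = 758908175/624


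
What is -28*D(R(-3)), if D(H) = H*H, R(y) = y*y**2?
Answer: -20412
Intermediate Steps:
R(y) = y**3
D(H) = H**2
-28*D(R(-3)) = -28*((-3)**3)**2 = -28*(-27)**2 = -28*729 = -20412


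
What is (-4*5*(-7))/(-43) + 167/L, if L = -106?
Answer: -22021/4558 ≈ -4.8313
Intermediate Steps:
(-4*5*(-7))/(-43) + 167/L = (-4*5*(-7))/(-43) + 167/(-106) = -20*(-7)*(-1/43) + 167*(-1/106) = 140*(-1/43) - 167/106 = -140/43 - 167/106 = -22021/4558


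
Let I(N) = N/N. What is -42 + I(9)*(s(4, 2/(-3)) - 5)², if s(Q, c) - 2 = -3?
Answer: -6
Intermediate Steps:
s(Q, c) = -1 (s(Q, c) = 2 - 3 = -1)
I(N) = 1
-42 + I(9)*(s(4, 2/(-3)) - 5)² = -42 + 1*(-1 - 5)² = -42 + 1*(-6)² = -42 + 1*36 = -42 + 36 = -6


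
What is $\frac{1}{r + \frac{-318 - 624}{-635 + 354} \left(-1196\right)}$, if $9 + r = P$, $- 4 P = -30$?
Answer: $- \frac{562}{2254107} \approx -0.00024932$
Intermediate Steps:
$P = \frac{15}{2}$ ($P = \left(- \frac{1}{4}\right) \left(-30\right) = \frac{15}{2} \approx 7.5$)
$r = - \frac{3}{2}$ ($r = -9 + \frac{15}{2} = - \frac{3}{2} \approx -1.5$)
$\frac{1}{r + \frac{-318 - 624}{-635 + 354} \left(-1196\right)} = \frac{1}{- \frac{3}{2} + \frac{-318 - 624}{-635 + 354} \left(-1196\right)} = \frac{1}{- \frac{3}{2} + - \frac{942}{-281} \left(-1196\right)} = \frac{1}{- \frac{3}{2} + \left(-942\right) \left(- \frac{1}{281}\right) \left(-1196\right)} = \frac{1}{- \frac{3}{2} + \frac{942}{281} \left(-1196\right)} = \frac{1}{- \frac{3}{2} - \frac{1126632}{281}} = \frac{1}{- \frac{2254107}{562}} = - \frac{562}{2254107}$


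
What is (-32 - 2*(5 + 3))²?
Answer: 2304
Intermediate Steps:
(-32 - 2*(5 + 3))² = (-32 - 2*8)² = (-32 - 16)² = (-48)² = 2304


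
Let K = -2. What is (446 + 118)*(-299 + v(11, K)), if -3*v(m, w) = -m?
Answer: -166568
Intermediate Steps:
v(m, w) = m/3 (v(m, w) = -(-1)*m/3 = m/3)
(446 + 118)*(-299 + v(11, K)) = (446 + 118)*(-299 + (1/3)*11) = 564*(-299 + 11/3) = 564*(-886/3) = -166568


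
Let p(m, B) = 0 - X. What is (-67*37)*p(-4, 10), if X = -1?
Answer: -2479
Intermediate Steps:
p(m, B) = 1 (p(m, B) = 0 - 1*(-1) = 0 + 1 = 1)
(-67*37)*p(-4, 10) = -67*37*1 = -2479*1 = -2479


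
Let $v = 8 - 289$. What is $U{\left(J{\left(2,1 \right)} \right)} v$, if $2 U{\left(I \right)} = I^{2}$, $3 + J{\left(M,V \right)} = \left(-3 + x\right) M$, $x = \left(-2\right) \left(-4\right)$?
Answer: $- \frac{13769}{2} \approx -6884.5$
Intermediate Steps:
$x = 8$
$J{\left(M,V \right)} = -3 + 5 M$ ($J{\left(M,V \right)} = -3 + \left(-3 + 8\right) M = -3 + 5 M$)
$U{\left(I \right)} = \frac{I^{2}}{2}$
$v = -281$ ($v = 8 - 289 = -281$)
$U{\left(J{\left(2,1 \right)} \right)} v = \frac{\left(-3 + 5 \cdot 2\right)^{2}}{2} \left(-281\right) = \frac{\left(-3 + 10\right)^{2}}{2} \left(-281\right) = \frac{7^{2}}{2} \left(-281\right) = \frac{1}{2} \cdot 49 \left(-281\right) = \frac{49}{2} \left(-281\right) = - \frac{13769}{2}$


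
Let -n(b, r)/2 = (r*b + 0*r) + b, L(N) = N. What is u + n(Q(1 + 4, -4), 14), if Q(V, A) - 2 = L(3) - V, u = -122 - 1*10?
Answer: -132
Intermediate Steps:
u = -132 (u = -122 - 10 = -132)
Q(V, A) = 5 - V (Q(V, A) = 2 + (3 - V) = 5 - V)
n(b, r) = -2*b - 2*b*r (n(b, r) = -2*((r*b + 0*r) + b) = -2*((b*r + 0) + b) = -2*(b*r + b) = -2*(b + b*r) = -2*b - 2*b*r)
u + n(Q(1 + 4, -4), 14) = -132 - 2*(5 - (1 + 4))*(1 + 14) = -132 - 2*(5 - 1*5)*15 = -132 - 2*(5 - 5)*15 = -132 - 2*0*15 = -132 + 0 = -132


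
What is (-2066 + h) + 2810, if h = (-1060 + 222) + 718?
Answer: 624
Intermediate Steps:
h = -120 (h = -838 + 718 = -120)
(-2066 + h) + 2810 = (-2066 - 120) + 2810 = -2186 + 2810 = 624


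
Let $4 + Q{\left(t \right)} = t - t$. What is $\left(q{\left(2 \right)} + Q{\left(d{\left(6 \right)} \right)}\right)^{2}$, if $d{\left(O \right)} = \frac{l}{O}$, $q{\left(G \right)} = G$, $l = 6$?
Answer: $4$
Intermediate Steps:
$d{\left(O \right)} = \frac{6}{O}$
$Q{\left(t \right)} = -4$ ($Q{\left(t \right)} = -4 + \left(t - t\right) = -4 + 0 = -4$)
$\left(q{\left(2 \right)} + Q{\left(d{\left(6 \right)} \right)}\right)^{2} = \left(2 - 4\right)^{2} = \left(-2\right)^{2} = 4$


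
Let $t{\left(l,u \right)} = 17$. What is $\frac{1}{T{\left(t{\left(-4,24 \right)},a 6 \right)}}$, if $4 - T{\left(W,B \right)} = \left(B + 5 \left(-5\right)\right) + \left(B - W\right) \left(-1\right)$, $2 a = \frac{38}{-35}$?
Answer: $\frac{1}{12} \approx 0.083333$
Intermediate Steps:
$a = - \frac{19}{35}$ ($a = \frac{38 \frac{1}{-35}}{2} = \frac{38 \left(- \frac{1}{35}\right)}{2} = \frac{1}{2} \left(- \frac{38}{35}\right) = - \frac{19}{35} \approx -0.54286$)
$T{\left(W,B \right)} = 29 - W$ ($T{\left(W,B \right)} = 4 - \left(\left(B + 5 \left(-5\right)\right) + \left(B - W\right) \left(-1\right)\right) = 4 - \left(\left(B - 25\right) - \left(B - W\right)\right) = 4 - \left(\left(-25 + B\right) - \left(B - W\right)\right) = 4 - \left(-25 + W\right) = 29 - W$)
$\frac{1}{T{\left(t{\left(-4,24 \right)},a 6 \right)}} = \frac{1}{29 - 17} = \frac{1}{12}$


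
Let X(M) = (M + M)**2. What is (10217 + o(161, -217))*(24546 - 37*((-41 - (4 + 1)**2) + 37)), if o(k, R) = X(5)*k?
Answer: 674215223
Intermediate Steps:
X(M) = 4*M**2 (X(M) = (2*M)**2 = 4*M**2)
o(k, R) = 100*k (o(k, R) = (4*5**2)*k = (4*25)*k = 100*k)
(10217 + o(161, -217))*(24546 - 37*((-41 - (4 + 1)**2) + 37)) = (10217 + 100*161)*(24546 - 37*((-41 - (4 + 1)**2) + 37)) = (10217 + 16100)*(24546 - 37*((-41 - 1*5**2) + 37)) = 26317*(24546 - 37*((-41 - 1*25) + 37)) = 26317*(24546 - 37*((-41 - 25) + 37)) = 26317*(24546 - 37*(-66 + 37)) = 26317*(24546 - 37*(-29)) = 26317*(24546 + 1073) = 26317*25619 = 674215223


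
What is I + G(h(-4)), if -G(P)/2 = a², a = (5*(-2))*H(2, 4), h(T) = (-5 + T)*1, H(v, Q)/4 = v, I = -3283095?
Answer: -3295895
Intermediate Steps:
H(v, Q) = 4*v
h(T) = -5 + T
a = -80 (a = (5*(-2))*(4*2) = -10*8 = -80)
G(P) = -12800 (G(P) = -2*(-80)² = -2*6400 = -12800)
I + G(h(-4)) = -3283095 - 12800 = -3295895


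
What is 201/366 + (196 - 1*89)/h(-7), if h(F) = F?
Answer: -12585/854 ≈ -14.737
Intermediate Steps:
201/366 + (196 - 1*89)/h(-7) = 201/366 + (196 - 1*89)/(-7) = 201*(1/366) + (196 - 89)*(-1/7) = 67/122 + 107*(-1/7) = 67/122 - 107/7 = -12585/854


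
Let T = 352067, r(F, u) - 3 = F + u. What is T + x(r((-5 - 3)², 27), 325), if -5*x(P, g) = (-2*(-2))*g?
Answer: 351807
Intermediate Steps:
r(F, u) = 3 + F + u (r(F, u) = 3 + (F + u) = 3 + F + u)
x(P, g) = -4*g/5 (x(P, g) = -(-2*(-2))*g/5 = -4*g/5)
T + x(r((-5 - 3)², 27), 325) = 352067 - ⅘*325 = 352067 - 260 = 351807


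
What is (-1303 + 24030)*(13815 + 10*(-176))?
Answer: 273973985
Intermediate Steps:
(-1303 + 24030)*(13815 + 10*(-176)) = 22727*(13815 - 1760) = 22727*12055 = 273973985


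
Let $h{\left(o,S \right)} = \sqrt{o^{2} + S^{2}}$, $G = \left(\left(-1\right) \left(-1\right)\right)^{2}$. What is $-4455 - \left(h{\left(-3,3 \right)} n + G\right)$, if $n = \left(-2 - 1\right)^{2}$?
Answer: $-4456 - 27 \sqrt{2} \approx -4494.2$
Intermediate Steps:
$G = 1$ ($G = 1^{2} = 1$)
$h{\left(o,S \right)} = \sqrt{S^{2} + o^{2}}$
$n = 9$ ($n = \left(-3\right)^{2} = 9$)
$-4455 - \left(h{\left(-3,3 \right)} n + G\right) = -4455 - \left(\sqrt{3^{2} + \left(-3\right)^{2}} \cdot 9 + 1\right) = -4455 - \left(\sqrt{9 + 9} \cdot 9 + 1\right) = -4455 - \left(\sqrt{18} \cdot 9 + 1\right) = -4455 - \left(3 \sqrt{2} \cdot 9 + 1\right) = -4455 - \left(27 \sqrt{2} + 1\right) = -4455 - \left(1 + 27 \sqrt{2}\right) = -4456 - 27 \sqrt{2}$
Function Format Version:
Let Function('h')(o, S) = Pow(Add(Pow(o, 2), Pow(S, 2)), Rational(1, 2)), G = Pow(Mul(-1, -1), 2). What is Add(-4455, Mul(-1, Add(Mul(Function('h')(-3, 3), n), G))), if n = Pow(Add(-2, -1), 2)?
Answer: Add(-4456, Mul(-27, Pow(2, Rational(1, 2)))) ≈ -4494.2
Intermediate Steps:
G = 1 (G = Pow(1, 2) = 1)
Function('h')(o, S) = Pow(Add(Pow(S, 2), Pow(o, 2)), Rational(1, 2))
n = 9 (n = Pow(-3, 2) = 9)
Add(-4455, Mul(-1, Add(Mul(Function('h')(-3, 3), n), G))) = Add(-4455, Mul(-1, Add(Mul(Pow(Add(Pow(3, 2), Pow(-3, 2)), Rational(1, 2)), 9), 1))) = Add(-4455, Mul(-1, Add(Mul(Pow(Add(9, 9), Rational(1, 2)), 9), 1))) = Add(-4455, Mul(-1, Add(Mul(Pow(18, Rational(1, 2)), 9), 1))) = Add(-4455, Mul(-1, Add(Mul(Mul(3, Pow(2, Rational(1, 2))), 9), 1))) = Add(-4455, Mul(-1, Add(Mul(27, Pow(2, Rational(1, 2))), 1))) = Add(-4455, Mul(-1, Add(1, Mul(27, Pow(2, Rational(1, 2)))))) = Add(-4455, Add(-1, Mul(-27, Pow(2, Rational(1, 2))))) = Add(-4456, Mul(-27, Pow(2, Rational(1, 2))))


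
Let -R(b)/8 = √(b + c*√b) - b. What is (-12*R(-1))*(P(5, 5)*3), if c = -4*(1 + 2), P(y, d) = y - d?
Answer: 0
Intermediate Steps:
c = -12 (c = -4*3 = -12)
R(b) = -8*√(b - 12*√b) + 8*b (R(b) = -8*(√(b - 12*√b) - b) = -8*√(b - 12*√b) + 8*b)
(-12*R(-1))*(P(5, 5)*3) = (-12*(-8*√(-1 - 12*I) + 8*(-1)))*((5 - 1*5)*3) = (-12*(-8*√(-1 - 12*I) - 8))*((5 - 5)*3) = (-12*(-8 - 8*√(-1 - 12*I)))*(0*3) = (96 + 96*√(-1 - 12*I))*0 = 0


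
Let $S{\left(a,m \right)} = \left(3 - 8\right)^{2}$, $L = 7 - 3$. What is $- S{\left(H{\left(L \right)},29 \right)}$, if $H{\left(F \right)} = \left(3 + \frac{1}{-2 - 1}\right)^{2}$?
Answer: $-25$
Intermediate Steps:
$L = 4$
$H{\left(F \right)} = \frac{64}{9}$ ($H{\left(F \right)} = \left(3 + \frac{1}{-3}\right)^{2} = \left(3 - \frac{1}{3}\right)^{2} = \left(\frac{8}{3}\right)^{2} = \frac{64}{9}$)
$S{\left(a,m \right)} = 25$ ($S{\left(a,m \right)} = \left(-5\right)^{2} = 25$)
$- S{\left(H{\left(L \right)},29 \right)} = \left(-1\right) 25 = -25$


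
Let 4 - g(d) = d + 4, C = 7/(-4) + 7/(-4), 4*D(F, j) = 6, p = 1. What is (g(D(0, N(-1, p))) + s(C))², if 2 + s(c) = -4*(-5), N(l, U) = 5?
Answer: 1089/4 ≈ 272.25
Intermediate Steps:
D(F, j) = 3/2 (D(F, j) = (¼)*6 = 3/2)
C = -7/2 (C = 7*(-¼) + 7*(-¼) = -7/4 - 7/4 = -7/2 ≈ -3.5000)
s(c) = 18 (s(c) = -2 - 4*(-5) = -2 + 20 = 18)
g(d) = -d (g(d) = 4 - (d + 4) = 4 - (4 + d) = 4 + (-4 - d) = -d)
(g(D(0, N(-1, p))) + s(C))² = (-1*3/2 + 18)² = (-3/2 + 18)² = (33/2)² = 1089/4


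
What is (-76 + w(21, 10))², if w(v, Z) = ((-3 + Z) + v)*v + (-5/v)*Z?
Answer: 114532804/441 ≈ 2.5971e+5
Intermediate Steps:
w(v, Z) = v*(-3 + Z + v) - 5*Z/v (w(v, Z) = (-3 + Z + v)*v - 5*Z/v = v*(-3 + Z + v) - 5*Z/v)
(-76 + w(21, 10))² = (-76 + (-5*10 + 21²*(-3 + 10 + 21))/21)² = (-76 + (-50 + 441*28)/21)² = (-76 + (-50 + 12348)/21)² = (-76 + (1/21)*12298)² = (-76 + 12298/21)² = (10702/21)² = 114532804/441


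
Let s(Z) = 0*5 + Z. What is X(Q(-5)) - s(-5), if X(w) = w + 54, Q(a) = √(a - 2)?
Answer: 59 + I*√7 ≈ 59.0 + 2.6458*I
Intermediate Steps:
Q(a) = √(-2 + a)
X(w) = 54 + w
s(Z) = Z (s(Z) = 0 + Z = Z)
X(Q(-5)) - s(-5) = (54 + √(-2 - 5)) - 1*(-5) = (54 + √(-7)) + 5 = (54 + I*√7) + 5 = 59 + I*√7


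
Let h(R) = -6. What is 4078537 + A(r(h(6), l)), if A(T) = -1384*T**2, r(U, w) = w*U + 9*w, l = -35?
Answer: -11180063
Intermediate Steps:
r(U, w) = 9*w + U*w (r(U, w) = U*w + 9*w = 9*w + U*w)
4078537 + A(r(h(6), l)) = 4078537 - 1384*1225*(9 - 6)**2 = 4078537 - 1384*(-35*3)**2 = 4078537 - 1384*(-105)**2 = 4078537 - 1384*11025 = 4078537 - 15258600 = -11180063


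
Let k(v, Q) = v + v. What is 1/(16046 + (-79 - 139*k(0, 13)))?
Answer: 1/15967 ≈ 6.2629e-5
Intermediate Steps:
k(v, Q) = 2*v
1/(16046 + (-79 - 139*k(0, 13))) = 1/(16046 + (-79 - 278*0)) = 1/(16046 + (-79 - 139*0)) = 1/(16046 + (-79 + 0)) = 1/(16046 - 79) = 1/15967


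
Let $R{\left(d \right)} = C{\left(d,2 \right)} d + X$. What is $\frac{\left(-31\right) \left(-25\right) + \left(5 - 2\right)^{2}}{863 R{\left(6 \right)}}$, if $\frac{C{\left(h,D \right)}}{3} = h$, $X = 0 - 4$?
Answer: $\frac{98}{11219} \approx 0.0087352$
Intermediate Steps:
$X = -4$ ($X = 0 - 4 = -4$)
$C{\left(h,D \right)} = 3 h$
$R{\left(d \right)} = -4 + 3 d^{2}$ ($R{\left(d \right)} = 3 d d - 4 = 3 d^{2} - 4 = -4 + 3 d^{2}$)
$\frac{\left(-31\right) \left(-25\right) + \left(5 - 2\right)^{2}}{863 R{\left(6 \right)}} = \frac{\left(-31\right) \left(-25\right) + \left(5 - 2\right)^{2}}{863 \left(-4 + 3 \cdot 6^{2}\right)} = \frac{775 + 3^{2}}{863 \left(-4 + 3 \cdot 36\right)} = \frac{775 + 9}{863 \left(-4 + 108\right)} = \frac{784}{863 \cdot 104} = \frac{784}{89752} = 784 \cdot \frac{1}{89752} = \frac{98}{11219}$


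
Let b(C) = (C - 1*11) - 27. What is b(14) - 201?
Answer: -225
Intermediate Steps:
b(C) = -38 + C (b(C) = (C - 11) - 27 = (-11 + C) - 27 = -38 + C)
b(14) - 201 = (-38 + 14) - 201 = -24 - 201 = -225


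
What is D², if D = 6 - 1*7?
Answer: 1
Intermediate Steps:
D = -1 (D = 6 - 7 = -1)
D² = (-1)² = 1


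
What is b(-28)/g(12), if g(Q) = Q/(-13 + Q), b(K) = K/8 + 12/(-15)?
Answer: 43/120 ≈ 0.35833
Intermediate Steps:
b(K) = -⅘ + K/8 (b(K) = K*(⅛) + 12*(-1/15) = K/8 - ⅘ = -⅘ + K/8)
b(-28)/g(12) = (-⅘ + (⅛)*(-28))/((12/(-13 + 12))) = (-⅘ - 7/2)/((12/(-1))) = -43/(10*(12*(-1))) = -43/10/(-12) = -43/10*(-1/12) = 43/120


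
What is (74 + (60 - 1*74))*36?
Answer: 2160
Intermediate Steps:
(74 + (60 - 1*74))*36 = (74 + (60 - 74))*36 = (74 - 14)*36 = 60*36 = 2160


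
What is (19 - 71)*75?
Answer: -3900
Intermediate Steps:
(19 - 71)*75 = -52*75 = -3900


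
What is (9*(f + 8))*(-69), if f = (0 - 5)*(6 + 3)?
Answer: 22977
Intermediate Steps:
f = -45 (f = -5*9 = -45)
(9*(f + 8))*(-69) = (9*(-45 + 8))*(-69) = (9*(-37))*(-69) = -333*(-69) = 22977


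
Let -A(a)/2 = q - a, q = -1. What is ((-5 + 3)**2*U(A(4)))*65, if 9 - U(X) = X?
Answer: -260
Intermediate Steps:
A(a) = 2 + 2*a (A(a) = -2*(-1 - a) = 2 + 2*a)
U(X) = 9 - X
((-5 + 3)**2*U(A(4)))*65 = ((-5 + 3)**2*(9 - (2 + 2*4)))*65 = ((-2)**2*(9 - (2 + 8)))*65 = (4*(9 - 1*10))*65 = (4*(9 - 10))*65 = (4*(-1))*65 = -4*65 = -260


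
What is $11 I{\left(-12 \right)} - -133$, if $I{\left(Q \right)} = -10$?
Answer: $23$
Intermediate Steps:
$11 I{\left(-12 \right)} - -133 = 11 \left(-10\right) - -133 = -110 + 133 = 23$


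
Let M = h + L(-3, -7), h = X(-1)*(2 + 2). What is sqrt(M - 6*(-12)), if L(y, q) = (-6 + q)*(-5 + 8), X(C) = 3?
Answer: 3*sqrt(5) ≈ 6.7082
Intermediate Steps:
L(y, q) = -18 + 3*q (L(y, q) = (-6 + q)*3 = -18 + 3*q)
h = 12 (h = 3*(2 + 2) = 3*4 = 12)
M = -27 (M = 12 + (-18 + 3*(-7)) = 12 + (-18 - 21) = 12 - 39 = -27)
sqrt(M - 6*(-12)) = sqrt(-27 - 6*(-12)) = sqrt(-27 + 72) = sqrt(45) = 3*sqrt(5)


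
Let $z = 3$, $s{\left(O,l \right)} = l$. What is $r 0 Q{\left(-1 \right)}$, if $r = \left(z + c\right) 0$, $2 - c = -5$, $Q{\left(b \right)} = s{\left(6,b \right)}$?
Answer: $0$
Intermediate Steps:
$Q{\left(b \right)} = b$
$c = 7$ ($c = 2 - -5 = 2 + 5 = 7$)
$r = 0$ ($r = \left(3 + 7\right) 0 = 10 \cdot 0 = 0$)
$r 0 Q{\left(-1 \right)} = 0 \cdot 0 \left(-1\right) = 0 \left(-1\right) = 0$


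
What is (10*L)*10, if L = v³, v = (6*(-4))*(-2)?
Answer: 11059200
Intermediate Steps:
v = 48 (v = -24*(-2) = 48)
L = 110592 (L = 48³ = 110592)
(10*L)*10 = (10*110592)*10 = 1105920*10 = 11059200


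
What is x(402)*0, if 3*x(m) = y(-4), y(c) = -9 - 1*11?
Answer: 0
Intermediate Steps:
y(c) = -20 (y(c) = -9 - 11 = -20)
x(m) = -20/3 (x(m) = (1/3)*(-20) = -20/3)
x(402)*0 = -20/3*0 = 0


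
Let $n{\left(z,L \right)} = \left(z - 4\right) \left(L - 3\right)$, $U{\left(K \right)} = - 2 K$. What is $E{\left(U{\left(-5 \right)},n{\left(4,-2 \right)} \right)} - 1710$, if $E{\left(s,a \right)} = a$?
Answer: $-1710$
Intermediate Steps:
$n{\left(z,L \right)} = \left(-4 + z\right) \left(-3 + L\right)$
$E{\left(U{\left(-5 \right)},n{\left(4,-2 \right)} \right)} - 1710 = \left(12 - -8 - 12 - 8\right) - 1710 = \left(12 + 8 - 12 - 8\right) - 1710 = 0 - 1710 = -1710$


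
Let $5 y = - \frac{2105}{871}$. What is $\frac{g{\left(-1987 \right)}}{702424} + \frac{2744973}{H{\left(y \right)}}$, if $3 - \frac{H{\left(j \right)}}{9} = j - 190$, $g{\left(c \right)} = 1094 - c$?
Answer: $\frac{46650282877133}{29593825544} \approx 1576.4$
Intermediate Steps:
$y = - \frac{421}{871}$ ($y = \frac{\left(-2105\right) \frac{1}{871}}{5} = \frac{1}{5} \left(- \frac{2105}{871}\right) = - \frac{421}{871} \approx -0.48335$)
$H{\left(j \right)} = 1737 - 9 j$ ($H{\left(j \right)} = 27 - 9 \left(j - 190\right) = 27 - 9 \left(-190 + j\right) = 27 - \left(-1710 + 9 j\right) = 1737 - 9 j$)
$\frac{g{\left(-1987 \right)}}{702424} + \frac{2744973}{H{\left(y \right)}} = \frac{1094 - -1987}{702424} + \frac{2744973}{1737 - - \frac{3789}{871}} = \left(1094 + 1987\right) \frac{1}{702424} + \frac{2744973}{1737 + \frac{3789}{871}} = 3081 \cdot \frac{1}{702424} + \frac{2744973}{\frac{1516716}{871}} = \frac{3081}{702424} + 2744973 \cdot \frac{871}{1516716} = \frac{3081}{702424} + \frac{265652387}{168524} = \frac{46650282877133}{29593825544}$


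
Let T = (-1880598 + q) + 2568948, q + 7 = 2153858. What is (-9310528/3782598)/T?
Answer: -4655264/5375451909099 ≈ -8.6602e-7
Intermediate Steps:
q = 2153851 (q = -7 + 2153858 = 2153851)
T = 2842201 (T = (-1880598 + 2153851) + 2568948 = 273253 + 2568948 = 2842201)
(-9310528/3782598)/T = -9310528/3782598/2842201 = -9310528*1/3782598*(1/2842201) = -4655264/1891299*1/2842201 = -4655264/5375451909099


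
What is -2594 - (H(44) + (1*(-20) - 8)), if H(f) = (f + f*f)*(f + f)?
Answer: -176806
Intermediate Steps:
H(f) = 2*f*(f + f²) (H(f) = (f + f²)*(2*f) = 2*f*(f + f²))
-2594 - (H(44) + (1*(-20) - 8)) = -2594 - (2*44²*(1 + 44) + (1*(-20) - 8)) = -2594 - (2*1936*45 + (-20 - 8)) = -2594 - (174240 - 28) = -2594 - 1*174212 = -2594 - 174212 = -176806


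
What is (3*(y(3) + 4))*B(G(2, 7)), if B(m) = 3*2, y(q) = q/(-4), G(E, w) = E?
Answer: 117/2 ≈ 58.500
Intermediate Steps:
y(q) = -q/4 (y(q) = q*(-¼) = -q/4)
B(m) = 6
(3*(y(3) + 4))*B(G(2, 7)) = (3*(-¼*3 + 4))*6 = (3*(-¾ + 4))*6 = (3*(13/4))*6 = (39/4)*6 = 117/2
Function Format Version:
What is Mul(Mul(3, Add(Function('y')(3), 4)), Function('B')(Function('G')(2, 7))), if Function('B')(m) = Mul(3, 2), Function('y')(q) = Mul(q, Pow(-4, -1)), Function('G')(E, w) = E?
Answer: Rational(117, 2) ≈ 58.500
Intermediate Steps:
Function('y')(q) = Mul(Rational(-1, 4), q) (Function('y')(q) = Mul(q, Rational(-1, 4)) = Mul(Rational(-1, 4), q))
Function('B')(m) = 6
Mul(Mul(3, Add(Function('y')(3), 4)), Function('B')(Function('G')(2, 7))) = Mul(Mul(3, Add(Mul(Rational(-1, 4), 3), 4)), 6) = Mul(Mul(3, Add(Rational(-3, 4), 4)), 6) = Mul(Mul(3, Rational(13, 4)), 6) = Mul(Rational(39, 4), 6) = Rational(117, 2)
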